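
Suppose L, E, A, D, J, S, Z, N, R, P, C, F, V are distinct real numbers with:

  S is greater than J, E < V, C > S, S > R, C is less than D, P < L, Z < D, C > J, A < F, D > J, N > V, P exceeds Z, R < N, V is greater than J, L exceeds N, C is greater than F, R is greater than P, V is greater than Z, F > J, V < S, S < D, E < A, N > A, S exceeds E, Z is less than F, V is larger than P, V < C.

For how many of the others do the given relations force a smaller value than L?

8

From L the given relations immediately reach P, N.
From those, Z, R, A, V — 6 in total.
From those, E, J — 8 in total.
No other element is forced below L by the given relations, so the count is 8.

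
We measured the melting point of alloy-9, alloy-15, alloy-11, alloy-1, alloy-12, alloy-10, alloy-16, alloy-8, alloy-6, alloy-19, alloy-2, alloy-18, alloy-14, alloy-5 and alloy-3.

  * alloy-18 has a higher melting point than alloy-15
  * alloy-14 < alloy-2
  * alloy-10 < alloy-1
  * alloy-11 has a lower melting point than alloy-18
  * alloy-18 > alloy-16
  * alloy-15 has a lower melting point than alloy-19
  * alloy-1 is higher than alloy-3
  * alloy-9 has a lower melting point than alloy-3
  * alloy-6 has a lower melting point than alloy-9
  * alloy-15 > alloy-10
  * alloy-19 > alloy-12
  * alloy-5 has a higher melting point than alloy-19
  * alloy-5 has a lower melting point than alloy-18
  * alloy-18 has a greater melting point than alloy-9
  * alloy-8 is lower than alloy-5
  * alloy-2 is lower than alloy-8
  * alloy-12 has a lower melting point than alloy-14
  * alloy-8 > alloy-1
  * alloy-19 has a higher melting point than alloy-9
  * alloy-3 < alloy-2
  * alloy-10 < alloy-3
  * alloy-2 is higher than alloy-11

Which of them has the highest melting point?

alloy-10 is not greatest since alloy-10 < alloy-3; alloy-6 is not greatest since alloy-6 < alloy-9; alloy-12 is not greatest since alloy-12 < alloy-14; alloy-9 is not greatest since alloy-9 < alloy-19; alloy-15 is not greatest since alloy-15 < alloy-19; alloy-3 is not greatest since alloy-3 < alloy-1; alloy-16 is not greatest since alloy-16 < alloy-18; alloy-1 is not greatest since alloy-1 < alloy-8; alloy-14 is not greatest since alloy-14 < alloy-2; alloy-11 is not greatest since alloy-11 < alloy-18; alloy-2 is not greatest since alloy-2 < alloy-8; alloy-8 is not greatest since alloy-8 < alloy-5; alloy-19 is not greatest since alloy-19 < alloy-5; alloy-5 is not greatest since alloy-5 < alloy-18.
Only alloy-18 has nothing above it, so alloy-18 is the highest melting point.

alloy-18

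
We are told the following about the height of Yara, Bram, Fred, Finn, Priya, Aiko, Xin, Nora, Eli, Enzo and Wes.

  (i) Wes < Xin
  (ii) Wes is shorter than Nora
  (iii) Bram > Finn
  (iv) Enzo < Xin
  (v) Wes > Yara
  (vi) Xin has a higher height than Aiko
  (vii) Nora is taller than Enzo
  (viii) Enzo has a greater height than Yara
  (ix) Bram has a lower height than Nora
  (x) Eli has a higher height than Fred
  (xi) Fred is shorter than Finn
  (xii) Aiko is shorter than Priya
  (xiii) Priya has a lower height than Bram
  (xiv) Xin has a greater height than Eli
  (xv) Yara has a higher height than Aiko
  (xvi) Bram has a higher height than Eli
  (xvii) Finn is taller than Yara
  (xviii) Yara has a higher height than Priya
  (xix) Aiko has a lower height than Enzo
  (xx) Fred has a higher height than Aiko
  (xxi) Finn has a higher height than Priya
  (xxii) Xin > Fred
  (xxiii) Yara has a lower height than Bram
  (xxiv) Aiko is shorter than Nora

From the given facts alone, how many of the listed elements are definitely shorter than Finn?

4

The elements the relations force below Finn are Aiko, Fred, Priya, Yara — no chain reaches any other.
That is 4.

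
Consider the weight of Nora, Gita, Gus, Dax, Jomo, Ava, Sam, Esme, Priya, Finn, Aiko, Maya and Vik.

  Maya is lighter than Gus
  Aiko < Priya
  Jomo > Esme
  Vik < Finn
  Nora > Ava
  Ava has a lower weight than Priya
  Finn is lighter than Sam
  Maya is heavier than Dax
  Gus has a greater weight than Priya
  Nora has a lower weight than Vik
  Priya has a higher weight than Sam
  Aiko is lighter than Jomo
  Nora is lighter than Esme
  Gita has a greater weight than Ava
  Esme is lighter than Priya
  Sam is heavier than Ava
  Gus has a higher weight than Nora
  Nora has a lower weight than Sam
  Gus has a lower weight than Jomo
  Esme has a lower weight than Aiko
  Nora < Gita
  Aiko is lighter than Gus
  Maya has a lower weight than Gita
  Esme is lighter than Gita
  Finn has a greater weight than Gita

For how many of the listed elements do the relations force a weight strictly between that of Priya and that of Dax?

4

Chaining upward from Dax reaches: Maya, Gita, Finn, Sam, Gus, Jomo.
Chaining downward from Priya reaches: Ava, Nora, Esme, Maya, Vik, Aiko, Gita, Finn, Sam.
Strictly between Dax and Priya are those in both lists: Maya, Gita, Finn, Sam — 4 elements.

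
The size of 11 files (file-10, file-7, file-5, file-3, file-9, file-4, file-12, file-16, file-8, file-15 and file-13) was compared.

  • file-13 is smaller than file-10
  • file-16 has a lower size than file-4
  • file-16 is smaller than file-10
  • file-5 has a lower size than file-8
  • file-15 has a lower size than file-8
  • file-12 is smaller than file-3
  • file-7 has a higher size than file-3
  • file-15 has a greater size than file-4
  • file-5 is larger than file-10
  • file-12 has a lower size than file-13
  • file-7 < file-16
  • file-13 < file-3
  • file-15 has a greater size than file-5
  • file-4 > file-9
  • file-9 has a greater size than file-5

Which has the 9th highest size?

Chaining the given pairs: file-12 < file-13 < file-3 < file-7 < file-16 < file-10 < file-5 < file-9 < file-4 < file-15 < file-8.
The 9th largest is file-3.

file-3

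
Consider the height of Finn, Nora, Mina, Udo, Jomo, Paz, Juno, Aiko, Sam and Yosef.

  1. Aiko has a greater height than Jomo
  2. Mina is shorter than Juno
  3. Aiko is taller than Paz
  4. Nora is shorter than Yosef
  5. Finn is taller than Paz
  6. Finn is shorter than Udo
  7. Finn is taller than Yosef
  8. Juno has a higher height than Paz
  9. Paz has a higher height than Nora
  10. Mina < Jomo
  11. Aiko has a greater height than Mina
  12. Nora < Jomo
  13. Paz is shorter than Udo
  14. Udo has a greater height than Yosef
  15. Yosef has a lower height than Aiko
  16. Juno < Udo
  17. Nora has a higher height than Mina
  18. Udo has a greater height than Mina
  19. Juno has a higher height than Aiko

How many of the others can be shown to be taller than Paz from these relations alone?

4

From Paz the given relations immediately reach Finn, Aiko, Juno, Udo.
Nothing else is reachable above Paz; 4 in all.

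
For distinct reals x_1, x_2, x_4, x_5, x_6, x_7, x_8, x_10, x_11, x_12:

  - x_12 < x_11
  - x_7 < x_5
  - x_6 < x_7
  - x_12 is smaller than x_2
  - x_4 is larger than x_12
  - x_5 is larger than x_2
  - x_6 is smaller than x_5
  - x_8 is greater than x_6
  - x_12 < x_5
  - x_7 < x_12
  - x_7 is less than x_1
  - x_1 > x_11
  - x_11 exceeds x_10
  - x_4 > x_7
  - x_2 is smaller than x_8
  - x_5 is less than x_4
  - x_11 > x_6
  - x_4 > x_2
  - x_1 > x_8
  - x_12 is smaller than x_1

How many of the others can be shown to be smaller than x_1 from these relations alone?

The elements the relations force below x_1 are x_6, x_7, x_12, x_10, x_2, x_8, x_11 — no chain reaches any other.
That is 7.

7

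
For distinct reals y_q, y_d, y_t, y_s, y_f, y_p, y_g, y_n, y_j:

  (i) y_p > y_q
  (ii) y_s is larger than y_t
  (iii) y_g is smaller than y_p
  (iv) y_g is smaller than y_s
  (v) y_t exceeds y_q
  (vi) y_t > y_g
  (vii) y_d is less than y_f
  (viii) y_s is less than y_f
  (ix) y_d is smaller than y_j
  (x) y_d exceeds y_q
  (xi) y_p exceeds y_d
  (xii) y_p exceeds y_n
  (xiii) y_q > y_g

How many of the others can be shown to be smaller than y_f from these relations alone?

From y_f the given relations immediately reach y_s, y_d.
From those, y_g, y_q, y_t — 5 in total.
Nothing else is reachable below y_f; 5 in all.

5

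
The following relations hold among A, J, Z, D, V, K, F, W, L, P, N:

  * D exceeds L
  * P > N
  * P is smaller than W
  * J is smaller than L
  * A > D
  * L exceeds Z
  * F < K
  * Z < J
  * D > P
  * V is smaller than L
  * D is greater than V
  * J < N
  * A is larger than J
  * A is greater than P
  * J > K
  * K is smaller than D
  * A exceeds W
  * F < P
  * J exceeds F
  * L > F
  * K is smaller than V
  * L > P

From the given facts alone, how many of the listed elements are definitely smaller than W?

6

From W the given relations immediately reach P.
From those, F, N — 3 in total.
From those, J — 4 in total.
From those, Z, K — 6 in total.
Nothing else is reachable below W; 6 in all.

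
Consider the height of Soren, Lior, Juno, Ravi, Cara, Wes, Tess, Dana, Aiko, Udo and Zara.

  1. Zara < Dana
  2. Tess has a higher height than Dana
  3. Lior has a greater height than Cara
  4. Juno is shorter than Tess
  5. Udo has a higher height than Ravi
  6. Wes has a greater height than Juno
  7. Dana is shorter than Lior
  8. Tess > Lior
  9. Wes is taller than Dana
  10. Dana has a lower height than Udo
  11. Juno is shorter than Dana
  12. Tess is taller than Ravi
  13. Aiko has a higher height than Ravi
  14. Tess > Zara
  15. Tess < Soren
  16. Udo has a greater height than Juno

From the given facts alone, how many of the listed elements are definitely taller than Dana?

From Dana the given relations immediately reach Lior, Wes, Udo, Tess.
From those, Soren — 5 in total.
No other element is forced above Dana by the given relations, so the count is 5.

5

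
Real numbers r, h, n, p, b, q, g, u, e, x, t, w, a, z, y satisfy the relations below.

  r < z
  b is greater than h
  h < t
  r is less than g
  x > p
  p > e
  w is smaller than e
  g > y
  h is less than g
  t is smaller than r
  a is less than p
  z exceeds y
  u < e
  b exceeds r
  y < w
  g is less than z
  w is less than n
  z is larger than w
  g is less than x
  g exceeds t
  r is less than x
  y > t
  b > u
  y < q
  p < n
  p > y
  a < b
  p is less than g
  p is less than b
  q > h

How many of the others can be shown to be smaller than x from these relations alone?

10

Directly below x: p, r, g.
One step further: h, t, y, a, e (8 so far).
One step further: u, w (10 so far).
Nothing else is reachable below x; 10 in all.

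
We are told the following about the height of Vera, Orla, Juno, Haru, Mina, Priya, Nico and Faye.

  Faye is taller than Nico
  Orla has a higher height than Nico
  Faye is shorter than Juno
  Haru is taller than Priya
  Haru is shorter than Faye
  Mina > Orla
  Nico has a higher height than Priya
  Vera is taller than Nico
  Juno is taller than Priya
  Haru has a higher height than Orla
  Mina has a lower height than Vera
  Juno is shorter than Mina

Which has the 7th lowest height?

Mina

Chaining the given pairs: Priya < Nico < Orla < Haru < Faye < Juno < Mina < Vera.
The 7th smallest is Mina.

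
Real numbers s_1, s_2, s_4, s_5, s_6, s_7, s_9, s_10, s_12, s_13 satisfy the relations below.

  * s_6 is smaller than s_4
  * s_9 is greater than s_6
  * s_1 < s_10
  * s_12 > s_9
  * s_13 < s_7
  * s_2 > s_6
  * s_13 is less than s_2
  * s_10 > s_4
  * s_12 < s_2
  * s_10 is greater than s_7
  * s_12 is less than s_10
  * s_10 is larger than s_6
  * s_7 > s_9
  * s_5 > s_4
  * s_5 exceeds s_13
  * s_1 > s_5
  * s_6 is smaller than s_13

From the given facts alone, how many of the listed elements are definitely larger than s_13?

From s_13 the given relations immediately reach s_5, s_7, s_2.
From those, s_1, s_10 — 5 in total.
No other element is forced above s_13 by the given relations, so the count is 5.

5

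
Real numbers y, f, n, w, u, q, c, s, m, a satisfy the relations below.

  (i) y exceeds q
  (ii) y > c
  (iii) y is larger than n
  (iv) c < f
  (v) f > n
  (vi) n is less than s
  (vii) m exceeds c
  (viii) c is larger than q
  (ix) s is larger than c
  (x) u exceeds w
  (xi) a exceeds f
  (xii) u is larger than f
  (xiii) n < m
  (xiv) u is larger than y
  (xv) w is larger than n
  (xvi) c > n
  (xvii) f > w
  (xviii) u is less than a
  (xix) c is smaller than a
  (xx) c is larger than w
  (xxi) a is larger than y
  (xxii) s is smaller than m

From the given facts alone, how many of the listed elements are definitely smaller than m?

Directly below m: n, c, s.
One step further: q, w (5 so far).
No other element is forced below m by the given relations, so the count is 5.

5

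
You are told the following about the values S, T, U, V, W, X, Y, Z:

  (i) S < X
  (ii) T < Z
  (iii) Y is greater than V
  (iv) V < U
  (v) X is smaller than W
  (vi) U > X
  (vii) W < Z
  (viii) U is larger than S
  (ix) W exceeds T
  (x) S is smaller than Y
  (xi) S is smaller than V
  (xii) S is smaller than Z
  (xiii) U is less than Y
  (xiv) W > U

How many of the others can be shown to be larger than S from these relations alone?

6

From S the given relations immediately reach X, V, U, Z, Y.
From those, W — 6 in total.
No other element is forced above S by the given relations, so the count is 6.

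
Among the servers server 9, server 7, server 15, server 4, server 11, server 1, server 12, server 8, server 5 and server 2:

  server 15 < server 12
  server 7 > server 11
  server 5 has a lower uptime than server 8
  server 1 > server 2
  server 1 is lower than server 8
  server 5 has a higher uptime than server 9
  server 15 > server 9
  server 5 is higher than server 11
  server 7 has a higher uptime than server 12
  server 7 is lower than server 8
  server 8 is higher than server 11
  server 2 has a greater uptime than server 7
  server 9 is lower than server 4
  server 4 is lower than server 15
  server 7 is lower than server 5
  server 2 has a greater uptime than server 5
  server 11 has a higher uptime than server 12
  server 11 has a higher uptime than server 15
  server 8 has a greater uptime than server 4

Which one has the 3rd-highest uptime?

server 2

Piecing the relations together gives one ordering: server 9 < server 4 < server 15 < server 12 < server 11 < server 7 < server 5 < server 2 < server 1 < server 8.
Counting 3 from the largest end gives server 2.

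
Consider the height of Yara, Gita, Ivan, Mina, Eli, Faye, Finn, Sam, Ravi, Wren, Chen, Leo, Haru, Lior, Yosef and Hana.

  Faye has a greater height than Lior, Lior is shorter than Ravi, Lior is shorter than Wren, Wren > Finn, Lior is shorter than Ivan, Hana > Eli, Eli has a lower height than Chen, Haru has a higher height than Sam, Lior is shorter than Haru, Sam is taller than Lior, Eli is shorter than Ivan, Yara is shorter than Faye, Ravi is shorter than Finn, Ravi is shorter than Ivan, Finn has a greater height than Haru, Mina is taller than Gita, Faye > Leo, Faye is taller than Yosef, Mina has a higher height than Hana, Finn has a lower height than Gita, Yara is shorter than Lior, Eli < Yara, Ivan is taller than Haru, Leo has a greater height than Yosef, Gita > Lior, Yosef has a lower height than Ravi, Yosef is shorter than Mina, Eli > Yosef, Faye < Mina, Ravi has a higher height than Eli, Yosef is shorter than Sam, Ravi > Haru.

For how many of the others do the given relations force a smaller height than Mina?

Directly below Mina: Yosef, Hana, Faye, Gita.
One step further: Eli, Leo, Yara, Lior, Finn (9 so far).
One step further: Haru, Ravi (11 so far).
One step further: Sam (12 so far).
No other element is forced below Mina by the given relations, so the count is 12.

12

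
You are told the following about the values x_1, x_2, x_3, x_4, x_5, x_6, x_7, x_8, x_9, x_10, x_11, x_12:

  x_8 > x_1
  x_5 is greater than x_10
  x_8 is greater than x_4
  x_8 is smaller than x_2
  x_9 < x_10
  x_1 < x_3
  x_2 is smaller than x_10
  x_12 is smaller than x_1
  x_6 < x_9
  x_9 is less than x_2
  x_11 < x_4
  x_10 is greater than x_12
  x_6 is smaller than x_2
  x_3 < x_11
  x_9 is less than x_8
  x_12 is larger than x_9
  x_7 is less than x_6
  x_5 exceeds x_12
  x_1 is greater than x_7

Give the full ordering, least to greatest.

The consecutive links are each given: x_7 < x_6; x_6 < x_9; x_9 < x_12; x_12 < x_1; x_1 < x_3; x_3 < x_11; x_11 < x_4; x_4 < x_8; x_8 < x_2; x_2 < x_10; x_10 < x_5.

x_7 < x_6 < x_9 < x_12 < x_1 < x_3 < x_11 < x_4 < x_8 < x_2 < x_10 < x_5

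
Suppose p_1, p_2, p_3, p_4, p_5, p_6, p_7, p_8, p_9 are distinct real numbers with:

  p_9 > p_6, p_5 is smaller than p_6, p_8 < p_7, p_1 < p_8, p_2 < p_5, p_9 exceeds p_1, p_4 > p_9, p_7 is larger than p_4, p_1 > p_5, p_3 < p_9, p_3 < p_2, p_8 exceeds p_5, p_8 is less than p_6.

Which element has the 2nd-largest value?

Chaining the given pairs: p_3 < p_2 < p_5 < p_1 < p_8 < p_6 < p_9 < p_4 < p_7.
The 2nd largest is p_4.

p_4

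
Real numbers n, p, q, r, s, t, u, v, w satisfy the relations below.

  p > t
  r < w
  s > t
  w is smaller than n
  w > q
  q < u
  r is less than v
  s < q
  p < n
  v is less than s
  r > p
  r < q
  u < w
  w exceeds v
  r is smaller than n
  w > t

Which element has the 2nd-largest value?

w

The consecutive relations fix a unique order: t < p < r < v < s < q < u < w < n.
Counting 2 from the largest end gives w.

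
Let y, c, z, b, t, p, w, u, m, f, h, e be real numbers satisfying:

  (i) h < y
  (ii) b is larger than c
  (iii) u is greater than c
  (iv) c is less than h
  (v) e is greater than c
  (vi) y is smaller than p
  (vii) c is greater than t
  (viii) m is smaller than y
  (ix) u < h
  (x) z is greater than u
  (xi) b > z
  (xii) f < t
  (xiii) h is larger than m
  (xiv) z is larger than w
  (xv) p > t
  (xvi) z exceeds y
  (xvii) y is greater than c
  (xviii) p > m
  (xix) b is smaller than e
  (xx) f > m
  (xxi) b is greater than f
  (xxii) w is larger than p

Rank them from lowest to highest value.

The consecutive links are each given: m < f; f < t; t < c; c < u; u < h; h < y; y < p; p < w; w < z; z < b; b < e.

m < f < t < c < u < h < y < p < w < z < b < e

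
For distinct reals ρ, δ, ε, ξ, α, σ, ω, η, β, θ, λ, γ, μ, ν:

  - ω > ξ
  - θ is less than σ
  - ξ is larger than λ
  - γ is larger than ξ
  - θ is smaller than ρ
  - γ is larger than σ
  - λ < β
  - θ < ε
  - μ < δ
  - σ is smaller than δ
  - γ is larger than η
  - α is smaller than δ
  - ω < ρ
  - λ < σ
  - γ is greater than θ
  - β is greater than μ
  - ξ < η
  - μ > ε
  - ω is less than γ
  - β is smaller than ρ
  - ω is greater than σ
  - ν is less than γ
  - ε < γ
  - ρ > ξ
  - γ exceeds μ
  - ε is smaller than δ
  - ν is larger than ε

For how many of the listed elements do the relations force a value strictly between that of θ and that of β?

Chaining upward from θ reaches: ε, σ, ω, μ, ρ, ν, γ, δ.
Chaining downward from β reaches: λ, ε, μ.
Strictly between θ and β are those in both lists: ε, μ — 2 elements.

2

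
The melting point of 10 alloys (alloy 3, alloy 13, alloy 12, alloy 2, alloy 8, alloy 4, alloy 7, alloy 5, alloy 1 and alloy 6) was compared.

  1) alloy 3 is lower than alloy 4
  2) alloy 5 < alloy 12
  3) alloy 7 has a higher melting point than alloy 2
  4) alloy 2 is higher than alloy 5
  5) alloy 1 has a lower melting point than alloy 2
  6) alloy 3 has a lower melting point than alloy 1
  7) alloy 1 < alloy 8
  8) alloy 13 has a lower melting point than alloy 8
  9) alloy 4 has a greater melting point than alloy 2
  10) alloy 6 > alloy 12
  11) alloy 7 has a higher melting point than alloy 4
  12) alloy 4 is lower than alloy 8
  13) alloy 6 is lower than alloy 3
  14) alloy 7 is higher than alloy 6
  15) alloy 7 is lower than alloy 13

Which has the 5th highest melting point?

alloy 2

The consecutive relations fix a unique order: alloy 5 < alloy 12 < alloy 6 < alloy 3 < alloy 1 < alloy 2 < alloy 4 < alloy 7 < alloy 13 < alloy 8.
Counting 5 from the largest end gives alloy 2.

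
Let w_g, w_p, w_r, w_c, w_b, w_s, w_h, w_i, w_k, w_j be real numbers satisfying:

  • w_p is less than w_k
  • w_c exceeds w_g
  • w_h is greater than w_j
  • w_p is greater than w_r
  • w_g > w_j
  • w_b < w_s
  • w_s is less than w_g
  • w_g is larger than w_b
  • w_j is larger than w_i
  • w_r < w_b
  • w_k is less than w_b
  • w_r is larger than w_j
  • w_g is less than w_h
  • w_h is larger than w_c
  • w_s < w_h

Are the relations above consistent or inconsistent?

Every relation is compatible with w_i < w_j < w_r < w_p < w_k < w_b < w_s < w_g < w_c < w_h; the set is consistent.

consistent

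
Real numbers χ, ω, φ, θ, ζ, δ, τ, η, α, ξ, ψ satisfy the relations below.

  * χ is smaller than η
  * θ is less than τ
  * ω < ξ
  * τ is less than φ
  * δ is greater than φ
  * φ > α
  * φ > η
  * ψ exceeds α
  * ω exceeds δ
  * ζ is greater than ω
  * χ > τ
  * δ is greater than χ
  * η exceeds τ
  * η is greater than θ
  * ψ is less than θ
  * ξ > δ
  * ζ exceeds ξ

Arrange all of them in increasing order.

α < ψ < θ < τ < χ < η < φ < δ < ω < ξ < ζ

The consecutive links are each given: α < ψ; ψ < θ; θ < τ; τ < χ; χ < η; η < φ; φ < δ; δ < ω; ω < ξ; ξ < ζ.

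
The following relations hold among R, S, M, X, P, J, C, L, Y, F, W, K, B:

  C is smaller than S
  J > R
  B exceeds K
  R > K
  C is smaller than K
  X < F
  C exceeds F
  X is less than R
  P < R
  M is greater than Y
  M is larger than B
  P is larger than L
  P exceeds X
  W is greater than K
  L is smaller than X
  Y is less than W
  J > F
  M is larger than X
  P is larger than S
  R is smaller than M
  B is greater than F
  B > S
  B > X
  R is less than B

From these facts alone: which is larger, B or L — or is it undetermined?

B

Following the relations from L: L < X < F < C < S < P < R < B.
So B is larger.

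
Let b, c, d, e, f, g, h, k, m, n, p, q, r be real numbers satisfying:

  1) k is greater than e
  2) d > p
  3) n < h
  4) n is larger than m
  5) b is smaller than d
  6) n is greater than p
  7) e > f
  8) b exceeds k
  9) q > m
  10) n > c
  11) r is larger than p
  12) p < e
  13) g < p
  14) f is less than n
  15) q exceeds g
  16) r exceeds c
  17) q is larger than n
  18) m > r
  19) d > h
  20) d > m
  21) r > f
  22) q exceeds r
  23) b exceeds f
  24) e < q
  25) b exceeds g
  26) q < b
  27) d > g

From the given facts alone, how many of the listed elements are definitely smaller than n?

6

From n the given relations immediately reach p, f, c, m.
From those, g, r — 6 in total.
Nothing else is reachable below n; 6 in all.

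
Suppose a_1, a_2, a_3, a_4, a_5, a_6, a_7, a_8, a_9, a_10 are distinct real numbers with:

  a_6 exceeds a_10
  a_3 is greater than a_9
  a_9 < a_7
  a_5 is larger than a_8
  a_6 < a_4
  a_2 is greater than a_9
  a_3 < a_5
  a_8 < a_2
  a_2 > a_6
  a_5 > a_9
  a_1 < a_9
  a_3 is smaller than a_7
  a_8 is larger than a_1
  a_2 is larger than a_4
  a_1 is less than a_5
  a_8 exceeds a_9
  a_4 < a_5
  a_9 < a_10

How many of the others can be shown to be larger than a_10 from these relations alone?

The elements the relations force above a_10 are a_6, a_4, a_5, a_2 — no chain reaches any other.
That is 4.

4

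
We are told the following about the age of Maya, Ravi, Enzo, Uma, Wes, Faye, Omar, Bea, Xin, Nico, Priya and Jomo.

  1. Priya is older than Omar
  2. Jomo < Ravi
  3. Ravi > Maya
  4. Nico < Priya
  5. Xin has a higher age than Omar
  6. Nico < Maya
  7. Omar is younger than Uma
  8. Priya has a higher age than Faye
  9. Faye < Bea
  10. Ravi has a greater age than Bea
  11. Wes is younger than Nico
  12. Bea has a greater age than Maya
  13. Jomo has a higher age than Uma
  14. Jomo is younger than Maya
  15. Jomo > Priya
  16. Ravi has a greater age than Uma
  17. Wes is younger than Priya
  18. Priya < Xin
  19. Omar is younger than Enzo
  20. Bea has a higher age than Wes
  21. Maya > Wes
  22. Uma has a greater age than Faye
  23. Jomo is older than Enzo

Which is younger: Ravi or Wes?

Wes < Nico and Nico < Priya give Wes < Priya.
With Priya < Jomo: Wes < Nico < Priya < Jomo.
Then Jomo < Maya extends the chain to Maya.
Then Maya < Bea extends the chain to Bea.
Then Bea < Ravi extends the chain to Ravi.
So Wes < Ravi; Wes is the younger of the two.

Wes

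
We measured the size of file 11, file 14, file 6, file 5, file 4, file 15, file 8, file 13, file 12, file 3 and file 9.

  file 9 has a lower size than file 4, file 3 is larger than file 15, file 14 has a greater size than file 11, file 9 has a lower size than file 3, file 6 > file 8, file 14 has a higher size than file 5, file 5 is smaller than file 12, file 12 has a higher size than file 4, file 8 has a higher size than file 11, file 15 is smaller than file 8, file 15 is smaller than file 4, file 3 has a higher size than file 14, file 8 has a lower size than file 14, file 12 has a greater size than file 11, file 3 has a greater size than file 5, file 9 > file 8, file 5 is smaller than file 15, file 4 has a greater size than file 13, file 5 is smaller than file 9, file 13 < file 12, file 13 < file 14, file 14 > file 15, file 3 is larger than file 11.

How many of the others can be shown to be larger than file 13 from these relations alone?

Directly above file 13: file 4, file 12, file 14.
One step further: file 3 (4 so far).
Nothing else is reachable above file 13; 4 in all.

4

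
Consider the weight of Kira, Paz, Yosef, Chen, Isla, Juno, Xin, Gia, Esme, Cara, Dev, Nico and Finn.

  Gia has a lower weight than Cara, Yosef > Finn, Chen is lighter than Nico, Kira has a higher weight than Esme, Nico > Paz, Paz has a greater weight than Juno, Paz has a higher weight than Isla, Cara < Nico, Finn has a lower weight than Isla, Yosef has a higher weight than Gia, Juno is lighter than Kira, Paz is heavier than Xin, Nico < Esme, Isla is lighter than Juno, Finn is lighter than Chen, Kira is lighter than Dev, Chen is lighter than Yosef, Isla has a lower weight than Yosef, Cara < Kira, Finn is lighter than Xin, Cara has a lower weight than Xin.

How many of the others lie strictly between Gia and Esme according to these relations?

Chaining upward from Gia reaches: Cara, Xin, Paz, Nico, Kira, Dev, Yosef.
Chaining downward from Esme reaches: Finn, Cara, Isla, Xin, Chen, Juno, Paz, Nico.
Strictly between Gia and Esme are those in both lists: Cara, Xin, Paz, Nico — 4 elements.

4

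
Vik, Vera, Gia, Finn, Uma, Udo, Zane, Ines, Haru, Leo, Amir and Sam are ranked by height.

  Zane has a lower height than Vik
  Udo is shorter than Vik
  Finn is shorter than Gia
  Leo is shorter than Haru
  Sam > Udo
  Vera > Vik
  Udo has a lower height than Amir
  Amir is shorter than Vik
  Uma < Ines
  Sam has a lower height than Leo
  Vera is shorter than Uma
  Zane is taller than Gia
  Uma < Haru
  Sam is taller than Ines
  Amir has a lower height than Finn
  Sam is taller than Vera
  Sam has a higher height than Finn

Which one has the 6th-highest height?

Vera

Piecing the relations together gives one ordering: Udo < Amir < Finn < Gia < Zane < Vik < Vera < Uma < Ines < Sam < Leo < Haru.
Counting 6 from the largest end gives Vera.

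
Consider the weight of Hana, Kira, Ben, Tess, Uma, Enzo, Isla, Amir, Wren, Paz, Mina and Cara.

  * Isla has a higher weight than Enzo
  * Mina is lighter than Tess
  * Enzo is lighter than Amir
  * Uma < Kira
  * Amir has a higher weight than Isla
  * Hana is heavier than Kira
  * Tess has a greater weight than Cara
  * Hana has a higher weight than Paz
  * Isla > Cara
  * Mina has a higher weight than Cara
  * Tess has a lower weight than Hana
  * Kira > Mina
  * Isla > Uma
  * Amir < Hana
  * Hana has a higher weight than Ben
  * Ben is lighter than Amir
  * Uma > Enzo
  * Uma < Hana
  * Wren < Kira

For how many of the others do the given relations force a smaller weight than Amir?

5

From Amir the given relations immediately reach Enzo, Ben, Isla.
From those, Cara, Uma — 5 in total.
Nothing else is reachable below Amir; 5 in all.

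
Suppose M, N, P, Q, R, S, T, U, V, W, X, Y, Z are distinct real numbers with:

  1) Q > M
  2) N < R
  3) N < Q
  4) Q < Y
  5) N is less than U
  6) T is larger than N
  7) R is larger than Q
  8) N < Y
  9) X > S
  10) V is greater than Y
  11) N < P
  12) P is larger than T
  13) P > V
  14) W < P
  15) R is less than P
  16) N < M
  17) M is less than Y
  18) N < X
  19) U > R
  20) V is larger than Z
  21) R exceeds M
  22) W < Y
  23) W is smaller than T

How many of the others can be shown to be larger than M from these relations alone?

The elements the relations force above M are Q, Y, R, U, V, P — no chain reaches any other.
That is 6.

6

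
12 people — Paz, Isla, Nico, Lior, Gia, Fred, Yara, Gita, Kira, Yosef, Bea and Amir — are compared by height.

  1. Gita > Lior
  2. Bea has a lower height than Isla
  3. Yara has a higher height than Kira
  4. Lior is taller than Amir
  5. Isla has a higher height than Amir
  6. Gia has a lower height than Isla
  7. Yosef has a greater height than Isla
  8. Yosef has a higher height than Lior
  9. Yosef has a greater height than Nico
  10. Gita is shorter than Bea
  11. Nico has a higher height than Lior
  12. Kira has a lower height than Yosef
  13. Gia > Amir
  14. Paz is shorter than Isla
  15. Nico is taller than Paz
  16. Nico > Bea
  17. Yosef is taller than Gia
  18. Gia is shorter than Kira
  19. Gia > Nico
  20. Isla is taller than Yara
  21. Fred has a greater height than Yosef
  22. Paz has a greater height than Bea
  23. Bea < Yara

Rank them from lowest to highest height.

Each adjacent pair is fixed by a given relation: Amir < Lior; Lior < Gita; Gita < Bea; Bea < Paz; Paz < Nico; Nico < Gia; Gia < Kira; Kira < Yara; Yara < Isla; Isla < Yosef; Yosef < Fred. Chaining them end to end gives the full order.

Amir < Lior < Gita < Bea < Paz < Nico < Gia < Kira < Yara < Isla < Yosef < Fred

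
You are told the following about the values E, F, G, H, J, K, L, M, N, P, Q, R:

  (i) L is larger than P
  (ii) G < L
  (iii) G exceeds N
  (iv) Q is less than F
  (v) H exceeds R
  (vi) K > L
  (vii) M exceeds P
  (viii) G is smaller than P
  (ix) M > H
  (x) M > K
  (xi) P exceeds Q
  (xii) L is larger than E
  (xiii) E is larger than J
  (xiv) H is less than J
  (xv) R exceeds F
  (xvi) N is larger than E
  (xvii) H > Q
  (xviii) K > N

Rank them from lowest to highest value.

Nothing is placed below Q, so it is least; from there Q < F; F < R; R < H; H < J; J < E; E < N; N < G; G < P; P < L; L < K; K < M, each given directly.

Q < F < R < H < J < E < N < G < P < L < K < M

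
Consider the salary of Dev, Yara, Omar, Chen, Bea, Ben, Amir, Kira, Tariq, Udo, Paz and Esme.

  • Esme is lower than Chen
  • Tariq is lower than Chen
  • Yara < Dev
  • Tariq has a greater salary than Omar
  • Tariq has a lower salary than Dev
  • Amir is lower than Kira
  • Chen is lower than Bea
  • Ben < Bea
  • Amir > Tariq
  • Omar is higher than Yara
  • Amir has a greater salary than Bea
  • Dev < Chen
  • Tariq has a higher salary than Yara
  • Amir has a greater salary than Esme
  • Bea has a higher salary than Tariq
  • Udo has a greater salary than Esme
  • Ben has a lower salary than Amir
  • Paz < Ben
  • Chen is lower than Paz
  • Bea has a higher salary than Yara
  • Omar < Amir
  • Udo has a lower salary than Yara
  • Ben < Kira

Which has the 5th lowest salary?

Tariq

Chaining the given pairs: Esme < Udo < Yara < Omar < Tariq < Dev < Chen < Paz < Ben < Bea < Amir < Kira.
The 5th smallest is Tariq.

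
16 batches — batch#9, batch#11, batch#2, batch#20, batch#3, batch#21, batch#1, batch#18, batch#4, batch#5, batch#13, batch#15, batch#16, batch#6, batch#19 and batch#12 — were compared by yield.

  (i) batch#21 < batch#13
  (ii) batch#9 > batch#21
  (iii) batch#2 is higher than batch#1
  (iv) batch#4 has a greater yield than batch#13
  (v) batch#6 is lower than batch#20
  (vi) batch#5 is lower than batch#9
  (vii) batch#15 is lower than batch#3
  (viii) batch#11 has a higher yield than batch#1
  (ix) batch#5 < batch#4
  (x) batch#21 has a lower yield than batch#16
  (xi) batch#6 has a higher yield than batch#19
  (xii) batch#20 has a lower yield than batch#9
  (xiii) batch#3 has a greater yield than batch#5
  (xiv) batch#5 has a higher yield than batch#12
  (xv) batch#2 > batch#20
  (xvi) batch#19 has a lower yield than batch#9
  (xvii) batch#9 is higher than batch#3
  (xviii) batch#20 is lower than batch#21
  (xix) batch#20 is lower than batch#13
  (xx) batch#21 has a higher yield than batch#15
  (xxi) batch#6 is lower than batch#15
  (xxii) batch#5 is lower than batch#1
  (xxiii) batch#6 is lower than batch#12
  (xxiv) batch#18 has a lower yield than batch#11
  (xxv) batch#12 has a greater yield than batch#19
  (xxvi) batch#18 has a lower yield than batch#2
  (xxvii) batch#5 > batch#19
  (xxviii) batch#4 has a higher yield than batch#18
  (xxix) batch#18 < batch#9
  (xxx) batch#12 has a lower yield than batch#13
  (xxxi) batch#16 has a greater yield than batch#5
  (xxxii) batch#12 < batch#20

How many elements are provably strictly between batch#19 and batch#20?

2

Chaining upward from batch#19 reaches: batch#6, batch#12, batch#15, batch#21, batch#5, batch#3, batch#1, batch#16, batch#13, batch#4, batch#11, batch#2, batch#9.
Chaining downward from batch#20 reaches: batch#6, batch#12.
Strictly between batch#19 and batch#20 are those in both lists: batch#6, batch#12 — 2 elements.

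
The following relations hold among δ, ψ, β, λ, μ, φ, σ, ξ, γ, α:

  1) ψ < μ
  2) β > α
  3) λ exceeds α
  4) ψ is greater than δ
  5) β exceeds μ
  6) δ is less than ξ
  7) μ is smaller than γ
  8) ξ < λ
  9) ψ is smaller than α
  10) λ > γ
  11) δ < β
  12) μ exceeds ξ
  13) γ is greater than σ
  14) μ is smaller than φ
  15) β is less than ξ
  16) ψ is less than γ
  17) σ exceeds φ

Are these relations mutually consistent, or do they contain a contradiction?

inconsistent

We have μ < β stated directly, yet also β < ξ < μ by chaining the others — so β < μ. Contradiction.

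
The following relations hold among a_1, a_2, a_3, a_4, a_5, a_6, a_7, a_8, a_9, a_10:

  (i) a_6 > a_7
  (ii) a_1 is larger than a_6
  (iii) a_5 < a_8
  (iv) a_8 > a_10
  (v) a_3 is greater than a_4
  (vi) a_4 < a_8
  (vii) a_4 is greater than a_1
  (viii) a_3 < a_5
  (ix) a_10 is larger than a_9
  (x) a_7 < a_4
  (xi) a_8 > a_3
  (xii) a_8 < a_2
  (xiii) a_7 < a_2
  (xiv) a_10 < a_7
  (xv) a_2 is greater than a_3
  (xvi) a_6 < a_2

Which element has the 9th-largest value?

a_10

Piecing the relations together gives one ordering: a_9 < a_10 < a_7 < a_6 < a_1 < a_4 < a_3 < a_5 < a_8 < a_2.
Counting 9 from the largest end gives a_10.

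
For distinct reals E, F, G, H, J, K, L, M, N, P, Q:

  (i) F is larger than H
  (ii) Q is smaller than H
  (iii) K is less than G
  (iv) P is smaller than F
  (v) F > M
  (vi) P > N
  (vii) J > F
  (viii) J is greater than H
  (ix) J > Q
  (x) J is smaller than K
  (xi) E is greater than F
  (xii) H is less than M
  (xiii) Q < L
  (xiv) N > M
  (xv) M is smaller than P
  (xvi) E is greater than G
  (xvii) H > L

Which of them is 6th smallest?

Piecing the relations together gives one ordering: Q < L < H < M < N < P < F < J < K < G < E.
The 6th smallest is P.

P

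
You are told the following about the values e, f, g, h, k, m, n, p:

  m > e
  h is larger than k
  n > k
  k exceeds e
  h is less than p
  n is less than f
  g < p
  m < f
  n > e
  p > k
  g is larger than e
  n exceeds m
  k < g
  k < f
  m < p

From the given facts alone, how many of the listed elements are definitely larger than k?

The elements the relations force above k are n, h, g, p, f — no chain reaches any other.
That is 5.

5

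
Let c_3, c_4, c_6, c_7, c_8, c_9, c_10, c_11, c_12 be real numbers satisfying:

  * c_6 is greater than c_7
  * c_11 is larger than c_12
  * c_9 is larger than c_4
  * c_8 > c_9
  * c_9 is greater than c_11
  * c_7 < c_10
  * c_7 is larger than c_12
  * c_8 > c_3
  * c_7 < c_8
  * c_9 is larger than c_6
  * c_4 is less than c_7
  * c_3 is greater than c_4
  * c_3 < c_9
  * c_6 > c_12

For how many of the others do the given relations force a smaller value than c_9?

The elements the relations force below c_9 are c_4, c_12, c_11, c_7, c_6, c_3 — no chain reaches any other.
That is 6.

6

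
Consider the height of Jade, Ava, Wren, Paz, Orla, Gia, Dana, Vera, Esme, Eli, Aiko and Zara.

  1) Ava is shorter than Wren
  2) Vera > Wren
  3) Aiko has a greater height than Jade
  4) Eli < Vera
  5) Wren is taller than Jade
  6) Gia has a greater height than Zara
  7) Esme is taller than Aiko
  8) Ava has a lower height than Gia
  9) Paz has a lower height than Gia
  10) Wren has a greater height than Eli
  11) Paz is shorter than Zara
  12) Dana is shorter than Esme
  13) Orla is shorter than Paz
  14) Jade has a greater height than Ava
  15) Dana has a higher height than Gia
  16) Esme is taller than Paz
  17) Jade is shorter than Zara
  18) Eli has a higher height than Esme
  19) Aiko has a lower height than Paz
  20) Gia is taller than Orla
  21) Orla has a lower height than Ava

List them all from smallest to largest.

Orla < Ava < Jade < Aiko < Paz < Zara < Gia < Dana < Esme < Eli < Wren < Vera

The consecutive links are each given: Orla < Ava; Ava < Jade; Jade < Aiko; Aiko < Paz; Paz < Zara; Zara < Gia; Gia < Dana; Dana < Esme; Esme < Eli; Eli < Wren; Wren < Vera.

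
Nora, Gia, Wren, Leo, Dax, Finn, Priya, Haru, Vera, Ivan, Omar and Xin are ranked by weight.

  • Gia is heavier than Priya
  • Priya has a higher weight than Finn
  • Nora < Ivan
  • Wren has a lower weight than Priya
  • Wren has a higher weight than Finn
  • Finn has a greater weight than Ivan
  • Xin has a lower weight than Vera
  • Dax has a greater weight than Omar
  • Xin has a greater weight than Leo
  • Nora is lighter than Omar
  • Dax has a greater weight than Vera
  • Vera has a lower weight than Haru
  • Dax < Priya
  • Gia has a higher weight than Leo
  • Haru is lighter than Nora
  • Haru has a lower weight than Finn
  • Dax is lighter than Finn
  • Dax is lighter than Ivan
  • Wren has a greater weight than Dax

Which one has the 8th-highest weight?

Nora

The consecutive relations fix a unique order: Leo < Xin < Vera < Haru < Nora < Omar < Dax < Ivan < Finn < Wren < Priya < Gia.
Counting 8 from the largest end gives Nora.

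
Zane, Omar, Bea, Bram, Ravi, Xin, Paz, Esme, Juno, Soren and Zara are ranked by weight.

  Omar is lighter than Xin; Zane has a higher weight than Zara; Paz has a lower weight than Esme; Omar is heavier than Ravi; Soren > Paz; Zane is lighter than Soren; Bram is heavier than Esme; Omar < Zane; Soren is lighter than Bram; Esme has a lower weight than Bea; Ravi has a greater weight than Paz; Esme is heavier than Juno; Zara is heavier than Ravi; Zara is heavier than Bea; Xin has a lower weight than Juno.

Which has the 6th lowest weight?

Esme

Chaining the given pairs: Paz < Ravi < Omar < Xin < Juno < Esme < Bea < Zara < Zane < Soren < Bram.
The 6th smallest is Esme.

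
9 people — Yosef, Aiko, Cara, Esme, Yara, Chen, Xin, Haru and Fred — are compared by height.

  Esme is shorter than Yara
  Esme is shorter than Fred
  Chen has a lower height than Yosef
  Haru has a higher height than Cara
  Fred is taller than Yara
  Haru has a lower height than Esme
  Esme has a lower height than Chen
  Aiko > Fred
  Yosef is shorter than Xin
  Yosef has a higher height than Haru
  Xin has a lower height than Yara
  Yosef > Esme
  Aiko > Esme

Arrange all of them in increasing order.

Cara < Haru < Esme < Chen < Yosef < Xin < Yara < Fred < Aiko

The consecutive links are each given: Cara < Haru; Haru < Esme; Esme < Chen; Chen < Yosef; Yosef < Xin; Xin < Yara; Yara < Fred; Fred < Aiko.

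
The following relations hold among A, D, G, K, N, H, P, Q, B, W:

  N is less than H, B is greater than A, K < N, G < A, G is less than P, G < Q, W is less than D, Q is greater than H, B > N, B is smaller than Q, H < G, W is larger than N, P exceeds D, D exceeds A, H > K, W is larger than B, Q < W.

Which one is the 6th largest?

Chaining the given pairs: K < N < H < G < A < B < Q < W < D < P.
Counting 6 from the largest end gives A.

A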